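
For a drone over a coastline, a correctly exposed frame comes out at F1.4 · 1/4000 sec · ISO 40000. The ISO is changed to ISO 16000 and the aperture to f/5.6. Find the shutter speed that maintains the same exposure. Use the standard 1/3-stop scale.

ISO: 40000 → 32000 → 25600 → 20000 → 16000 — 1 1/3 stops lower (darker).
Aperture: f/1.4 → f/1.6 → f/1.8 → f/2 → f/2.2 → f/2.5 → f/2.8 → f/3.2 → f/3.5 → f/4 → f/4.5 → f/5 → f/5.6 — 4 stops stopped down (darker).
Net change so far: 5 1/3 stops darker. Offset with the shutter speed: 1/4000 → 1/3200 → 1/2500 → 1/2000 → 1/1600 → 1/1250 → 1/1000 → 1/800 → 1/640 → 1/500 → 1/400 → 1/320 → 1/250 → 1/200 → 1/160 → 1/125 → 1/100.

1/100s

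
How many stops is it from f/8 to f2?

4 stops

f/8 → f/5.6 → f/4 → f/2.8 → f/2 — count the steps: 4 stops.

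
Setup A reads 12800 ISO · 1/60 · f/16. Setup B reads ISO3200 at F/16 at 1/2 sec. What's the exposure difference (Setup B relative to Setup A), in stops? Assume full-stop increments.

Aperture: unchanged.
Shutter speed: 1/60 → 1/30 → 1/15 → 1/8 → 1/4 → 1/2 — 5 stops slower (brighter).
ISO: 12800 → 6400 → 3200 — 2 stops dropped (darker).
Net: +5 −2 = +3 stops.

3 stops brighter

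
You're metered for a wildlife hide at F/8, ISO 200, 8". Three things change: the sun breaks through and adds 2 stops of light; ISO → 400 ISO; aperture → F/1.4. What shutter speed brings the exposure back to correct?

Scene light: 2 stops brighter.
ISO: 200 → 400 — 1 stop raised (brighter).
Aperture: f/8 → f/5.6 → f/4 → f/2.8 → f/2 → f/1.4 — 5 stops wider (brighter).
Net so far: 8 stops brighter. Shutter speed: 8 → 4 → 2 → 1 → 1/2 → 1/4 → 1/8 → 1/15 → 1/30.

1/30s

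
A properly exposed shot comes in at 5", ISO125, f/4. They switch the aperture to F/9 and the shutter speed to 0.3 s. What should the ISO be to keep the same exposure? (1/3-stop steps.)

Aperture: f/4 → f/4.5 → f/5 → f/5.6 → f/6.3 → f/7.1 → f/8 → f/9 — 2 1/3 stops smaller aperture (darker).
Shutter speed: 5 → 4 → 3.2 → 2.5 → 2 → 1.6 → 1.3 → 1 → 0.8 → 0.6 → 0.5 → 0.4 → 0.3 — 4 stops faster (darker).
Net change so far: 6 1/3 stops darker. Offset with the ISO: 125 → 160 → 200 → 250 → 320 → 400 → 500 → 640 → 800 → 1000 → 1250 → 1600 → 2000 → 2500 → 3200 → 4000 → 5000 → 6400 → 8000 → 10000.

ISO 10000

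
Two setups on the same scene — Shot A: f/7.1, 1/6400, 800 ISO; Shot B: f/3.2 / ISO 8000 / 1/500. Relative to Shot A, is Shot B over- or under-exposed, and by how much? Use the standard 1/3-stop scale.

Aperture: f/7.1 → f/6.3 → f/5.6 → f/5 → f/4.5 → f/4 → f/3.5 → f/3.2 — 2 1/3 stops opened up (brighter).
Shutter speed: 1/6400 → 1/5000 → 1/4000 → 1/3200 → 1/2500 → 1/2000 → 1/1600 → 1/1250 → 1/1000 → 1/800 → 1/640 → 1/500 — 3 2/3 stops slower (brighter).
ISO: 800 → 1000 → 1250 → 1600 → 2000 → 2500 → 3200 → 4000 → 5000 → 6400 → 8000 — 3 1/3 stops higher (brighter).
Net: +2 1/3 +3 2/3 +3 1/3 = +9 1/3 stops.

9 1/3 stops brighter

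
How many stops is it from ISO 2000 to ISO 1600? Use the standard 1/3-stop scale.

1/3 stop

2000 → 1600 — count the steps: 1 third-stops = 1/3 stop.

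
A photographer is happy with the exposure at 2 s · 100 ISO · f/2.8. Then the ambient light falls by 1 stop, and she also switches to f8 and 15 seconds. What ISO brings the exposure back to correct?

Scene light: 1 stop darker.
Aperture: f/2.8 → f/4 → f/5.6 → f/8 — 3 stops narrower (darker).
Shutter speed: 2 → 4 → 8 → 15 — 3 stops longer (brighter).
Net so far: 1 stop darker. ISO: 100 → 200.

ISO 200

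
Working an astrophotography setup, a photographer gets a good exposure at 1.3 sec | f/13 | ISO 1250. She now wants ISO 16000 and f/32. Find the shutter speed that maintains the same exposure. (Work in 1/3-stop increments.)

ISO: 1250 → 1600 → 2000 → 2500 → 3200 → 4000 → 5000 → 6400 → 8000 → 10000 → 12800 → 16000 — 3 2/3 stops raised (brighter).
Aperture: f/13 → f/14 → f/16 → f/18 → f/20 → f/22 → f/25 → f/29 → f/32 — 2 2/3 stops narrower (darker).
Net change so far: 1 stop brighter. Offset with the shutter speed: 1.3 → 1 → 0.8 → 0.6.

0.6 s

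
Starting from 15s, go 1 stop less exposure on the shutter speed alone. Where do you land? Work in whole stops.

8 s

Shutter speed: 15 → 8 — 1 stop shorter (darker).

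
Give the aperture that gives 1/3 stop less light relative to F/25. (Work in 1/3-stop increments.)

f/29

Aperture: f/25 → f/29 — 1/3 stop smaller aperture (darker).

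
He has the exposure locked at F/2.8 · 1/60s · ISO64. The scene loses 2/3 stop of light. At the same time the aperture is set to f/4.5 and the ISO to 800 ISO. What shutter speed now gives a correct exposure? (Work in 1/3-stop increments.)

Scene light: 2/3 stop darker.
Aperture: f/2.8 → f/3.2 → f/3.5 → f/4 → f/4.5 — 1 1/3 stops stopped down (darker).
ISO: 64 → 80 → 100 → 125 → 160 → 200 → 250 → 320 → 400 → 500 → 640 → 800 — 3 2/3 stops higher (brighter).
Net so far: 1 2/3 stops brighter. Shutter speed: 1/60 → 1/80 → 1/100 → 1/125 → 1/160 → 1/200.

1/200s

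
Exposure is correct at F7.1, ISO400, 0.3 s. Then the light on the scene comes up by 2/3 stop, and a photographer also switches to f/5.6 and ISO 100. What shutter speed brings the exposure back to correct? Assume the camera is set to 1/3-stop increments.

Scene light: 2/3 stop brighter.
Aperture: f/7.1 → f/6.3 → f/5.6 — 2/3 stop larger aperture (brighter).
ISO: 400 → 320 → 250 → 200 → 160 → 125 → 100 — 2 stops dropped (darker).
Net so far: 2/3 stop darker. Shutter speed: 0.3 → 0.4 → 0.5.

0.5 s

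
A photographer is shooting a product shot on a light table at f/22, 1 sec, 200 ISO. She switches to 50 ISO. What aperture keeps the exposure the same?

ISO: 200 → 100 → 50 — 2 stops dropped (darker).
Need 2 stops brighter from the aperture: f/22 → f/16 → f/11.

f/11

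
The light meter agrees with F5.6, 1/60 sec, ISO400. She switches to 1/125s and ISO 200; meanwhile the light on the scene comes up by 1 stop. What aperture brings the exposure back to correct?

Scene light: 1 stop brighter.
Shutter speed: 1/60 → 1/125 — 1 stop faster (darker).
ISO: 400 → 200 — 1 stop lower (darker).
Net so far: 1 stop darker. Aperture: f/5.6 → f/4.

f/4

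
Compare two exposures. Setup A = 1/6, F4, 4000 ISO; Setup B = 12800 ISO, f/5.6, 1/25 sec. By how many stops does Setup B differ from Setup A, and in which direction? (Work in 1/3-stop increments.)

Aperture: f/4 → f/4.5 → f/5 → f/5.6 — 1 stop stopped down (darker).
Shutter speed: 1/6 → 1/8 → 1/10 → 1/13 → 1/15 → 1/20 → 1/25 — 2 stops faster (darker).
ISO: 4000 → 5000 → 6400 → 8000 → 10000 → 12800 — 1 2/3 stops higher (brighter).
Net: −1 −2 +1 2/3 = −1 1/3 stops.

1 1/3 stops darker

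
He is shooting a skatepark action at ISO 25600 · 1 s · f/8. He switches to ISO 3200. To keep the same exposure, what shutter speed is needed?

8 s

ISO: 25600 → 12800 → 6400 → 3200 — 3 stops dropped (darker).
Need 3 stops brighter from the shutter speed: 1 → 2 → 4 → 8.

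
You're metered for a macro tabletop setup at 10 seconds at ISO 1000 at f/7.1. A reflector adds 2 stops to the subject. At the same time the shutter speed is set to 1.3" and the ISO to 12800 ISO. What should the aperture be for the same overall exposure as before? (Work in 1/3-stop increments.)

f/18

Scene light: 2 stops brighter.
Shutter speed: 10 → 8 → 6 → 5 → 4 → 3.2 → 2.5 → 2 → 1.6 → 1.3 — 3 stops faster (darker).
ISO: 1000 → 1250 → 1600 → 2000 → 2500 → 3200 → 4000 → 5000 → 6400 → 8000 → 10000 → 12800 — 3 2/3 stops higher (brighter).
Net so far: 2 2/3 stops brighter. Aperture: f/7.1 → f/8 → f/9 → f/10 → f/11 → f/13 → f/14 → f/16 → f/18.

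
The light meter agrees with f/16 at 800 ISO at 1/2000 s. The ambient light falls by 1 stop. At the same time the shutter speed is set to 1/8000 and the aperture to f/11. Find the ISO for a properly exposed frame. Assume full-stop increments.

ISO 3200

Scene light: 1 stop darker.
Shutter speed: 1/2000 → 1/4000 → 1/8000 — 2 stops shorter (darker).
Aperture: f/16 → f/11 — 1 stop larger aperture (brighter).
Net so far: 2 stops darker. ISO: 800 → 1600 → 3200.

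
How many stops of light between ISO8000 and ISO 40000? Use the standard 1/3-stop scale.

8000 → 10000 → 12800 → 16000 → 20000 → 25600 → 32000 → 40000 — count the steps: 7 third-stops = 2 1/3 stops.

2 1/3 stops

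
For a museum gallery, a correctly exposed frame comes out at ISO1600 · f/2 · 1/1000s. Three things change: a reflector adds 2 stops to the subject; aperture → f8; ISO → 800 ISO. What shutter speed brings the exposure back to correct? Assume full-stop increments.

Scene light: 2 stops brighter.
Aperture: f/2 → f/2.8 → f/4 → f/5.6 → f/8 — 4 stops smaller aperture (darker).
ISO: 1600 → 800 — 1 stop dropped (darker).
Net so far: 3 stops darker. Shutter speed: 1/1000 → 1/500 → 1/250 → 1/125.

1/125s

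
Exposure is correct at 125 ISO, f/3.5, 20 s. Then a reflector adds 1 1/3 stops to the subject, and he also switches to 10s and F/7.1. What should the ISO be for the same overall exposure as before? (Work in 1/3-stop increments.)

ISO 400

Scene light: 1 1/3 stops brighter.
Shutter speed: 20 → 15 → 13 → 10 — 1 stop shorter (darker).
Aperture: f/3.5 → f/4 → f/4.5 → f/5 → f/5.6 → f/6.3 → f/7.1 — 2 stops stopped down (darker).
Net so far: 1 2/3 stops darker. ISO: 125 → 160 → 200 → 250 → 320 → 400.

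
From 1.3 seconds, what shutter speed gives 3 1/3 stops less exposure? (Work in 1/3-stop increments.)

Shutter speed: 1.3 → 1 → 0.8 → 0.6 → 0.5 → 0.4 → 0.3 → 1/4 → 1/5 → 1/6 → 1/8 — 3 1/3 stops faster (darker).

1/8s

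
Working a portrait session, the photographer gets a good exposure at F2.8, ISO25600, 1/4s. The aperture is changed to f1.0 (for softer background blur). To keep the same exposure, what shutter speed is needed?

1/30s

Aperture: f/2.8 → f/2 → f/1.4 → f/1.0 — 3 stops wider (brighter).
Need 3 stops darker from the shutter speed: 1/4 → 1/8 → 1/15 → 1/30.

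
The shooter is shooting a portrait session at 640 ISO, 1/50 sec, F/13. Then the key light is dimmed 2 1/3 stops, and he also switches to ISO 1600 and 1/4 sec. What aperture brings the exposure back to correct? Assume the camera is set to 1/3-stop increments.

f/32

Scene light: 2 1/3 stops darker.
ISO: 640 → 800 → 1000 → 1250 → 1600 — 1 1/3 stops raised (brighter).
Shutter speed: 1/50 → 1/40 → 1/30 → 1/25 → 1/20 → 1/15 → 1/13 → 1/10 → 1/8 → 1/6 → 1/5 → 1/4 — 3 2/3 stops longer (brighter).
Net so far: 2 2/3 stops brighter. Aperture: f/13 → f/14 → f/16 → f/18 → f/20 → f/22 → f/25 → f/29 → f/32.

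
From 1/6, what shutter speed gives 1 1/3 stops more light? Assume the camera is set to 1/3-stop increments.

Shutter speed: 1/6 → 1/5 → 1/4 → 0.3 → 0.4 — 1 1/3 stops longer (brighter).

0.4 s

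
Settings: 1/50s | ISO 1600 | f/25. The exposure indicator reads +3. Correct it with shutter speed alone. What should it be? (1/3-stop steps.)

1/400s

Overexposed by 3 stops → need 3 stops darker.
Shutter speed: 1/50 → 1/60 → 1/80 → 1/100 → 1/125 → 1/160 → 1/200 → 1/250 → 1/320 → 1/400.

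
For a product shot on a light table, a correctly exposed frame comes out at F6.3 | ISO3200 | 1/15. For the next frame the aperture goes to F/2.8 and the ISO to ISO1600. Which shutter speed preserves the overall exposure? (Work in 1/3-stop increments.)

Aperture: f/6.3 → f/5.6 → f/5 → f/4.5 → f/4 → f/3.5 → f/3.2 → f/2.8 — 2 1/3 stops larger aperture (brighter).
ISO: 3200 → 2500 → 2000 → 1600 — 1 stop dropped (darker).
Net change so far: 1 1/3 stops brighter. Offset with the shutter speed: 1/15 → 1/20 → 1/25 → 1/30 → 1/40.

1/40s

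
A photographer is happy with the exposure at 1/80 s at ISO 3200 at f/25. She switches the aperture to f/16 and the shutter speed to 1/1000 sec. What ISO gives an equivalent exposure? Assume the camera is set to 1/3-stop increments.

Aperture: f/25 → f/22 → f/20 → f/18 → f/16 — 1 1/3 stops larger aperture (brighter).
Shutter speed: 1/80 → 1/100 → 1/125 → 1/160 → 1/200 → 1/250 → 1/320 → 1/400 → 1/500 → 1/640 → 1/800 → 1/1000 — 3 2/3 stops shorter (darker).
Net change so far: 2 1/3 stops darker. Offset with the ISO: 3200 → 4000 → 5000 → 6400 → 8000 → 10000 → 12800 → 16000.

ISO 16000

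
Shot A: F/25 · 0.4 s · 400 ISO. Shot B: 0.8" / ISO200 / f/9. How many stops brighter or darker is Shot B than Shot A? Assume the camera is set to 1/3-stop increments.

3 stops brighter

Aperture: f/25 → f/22 → f/20 → f/18 → f/16 → f/14 → f/13 → f/11 → f/10 → f/9 — 3 stops larger aperture (brighter).
Shutter speed: 0.4 → 0.5 → 0.6 → 0.8 — 1 stop slower (brighter).
ISO: 400 → 320 → 250 → 200 — 1 stop lower (darker).
Net: +3 +1 −1 = +3 stops.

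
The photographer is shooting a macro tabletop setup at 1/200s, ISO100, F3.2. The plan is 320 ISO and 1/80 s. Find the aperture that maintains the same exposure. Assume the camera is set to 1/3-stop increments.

ISO: 100 → 125 → 160 → 200 → 250 → 320 — 1 2/3 stops higher (brighter).
Shutter speed: 1/200 → 1/160 → 1/125 → 1/100 → 1/80 — 1 1/3 stops longer (brighter).
Net change so far: 3 stops brighter. Offset with the aperture: f/3.2 → f/3.5 → f/4 → f/4.5 → f/5 → f/5.6 → f/6.3 → f/7.1 → f/8 → f/9.

f/9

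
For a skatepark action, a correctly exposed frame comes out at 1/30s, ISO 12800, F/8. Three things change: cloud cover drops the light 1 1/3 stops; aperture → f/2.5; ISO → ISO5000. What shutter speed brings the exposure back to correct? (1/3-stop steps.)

1/50s

Scene light: 1 1/3 stops darker.
Aperture: f/8 → f/7.1 → f/6.3 → f/5.6 → f/5 → f/4.5 → f/4 → f/3.5 → f/3.2 → f/2.8 → f/2.5 — 3 1/3 stops larger aperture (brighter).
ISO: 12800 → 10000 → 8000 → 6400 → 5000 — 1 1/3 stops dropped (darker).
Net so far: 2/3 stop brighter. Shutter speed: 1/30 → 1/40 → 1/50.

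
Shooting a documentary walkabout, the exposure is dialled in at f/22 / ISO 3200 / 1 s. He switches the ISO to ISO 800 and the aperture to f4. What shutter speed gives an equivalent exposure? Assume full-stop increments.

ISO: 3200 → 1600 → 800 — 2 stops lower (darker).
Aperture: f/22 → f/16 → f/11 → f/8 → f/5.6 → f/4 — 5 stops larger aperture (brighter).
Net change so far: 3 stops brighter. Offset with the shutter speed: 1 → 1/2 → 1/4 → 1/8.

1/8s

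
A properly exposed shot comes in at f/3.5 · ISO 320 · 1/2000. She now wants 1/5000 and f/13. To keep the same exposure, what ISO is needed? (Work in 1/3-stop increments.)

Shutter speed: 1/2000 → 1/2500 → 1/3200 → 1/4000 → 1/5000 — 1 1/3 stops shorter (darker).
Aperture: f/3.5 → f/4 → f/4.5 → f/5 → f/5.6 → f/6.3 → f/7.1 → f/8 → f/9 → f/10 → f/11 → f/13 — 3 2/3 stops smaller aperture (darker).
Net change so far: 5 stops darker. Offset with the ISO: 320 → 400 → 500 → 640 → 800 → 1000 → 1250 → 1600 → 2000 → 2500 → 3200 → 4000 → 5000 → 6400 → 8000 → 10000.

ISO 10000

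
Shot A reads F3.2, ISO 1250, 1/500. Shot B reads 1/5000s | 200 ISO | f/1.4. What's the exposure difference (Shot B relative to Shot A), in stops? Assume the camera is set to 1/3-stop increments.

Aperture: f/3.2 → f/2.8 → f/2.5 → f/2.2 → f/2 → f/1.8 → f/1.6 → f/1.4 — 2 1/3 stops opened up (brighter).
Shutter speed: 1/500 → 1/640 → 1/800 → 1/1000 → 1/1250 → 1/1600 → 1/2000 → 1/2500 → 1/3200 → 1/4000 → 1/5000 — 3 1/3 stops faster (darker).
ISO: 1250 → 1000 → 800 → 640 → 500 → 400 → 320 → 250 → 200 — 2 2/3 stops dropped (darker).
Net: +2 1/3 −3 1/3 −2 2/3 = −3 2/3 stops.

3 2/3 stops darker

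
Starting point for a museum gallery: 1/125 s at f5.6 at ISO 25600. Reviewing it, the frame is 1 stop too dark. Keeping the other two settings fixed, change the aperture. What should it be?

Underexposed by 1 stop → need 1 stop brighter.
Aperture: f/5.6 → f/4.

f/4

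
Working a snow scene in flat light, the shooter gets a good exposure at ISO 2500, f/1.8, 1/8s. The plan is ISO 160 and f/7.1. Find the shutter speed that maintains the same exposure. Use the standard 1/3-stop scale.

30 s

ISO: 2500 → 2000 → 1600 → 1250 → 1000 → 800 → 640 → 500 → 400 → 320 → 250 → 200 → 160 — 4 stops lower (darker).
Aperture: f/1.8 → f/2 → f/2.2 → f/2.5 → f/2.8 → f/3.2 → f/3.5 → f/4 → f/4.5 → f/5 → f/5.6 → f/6.3 → f/7.1 — 4 stops narrower (darker).
Net change so far: 8 stops darker. Offset with the shutter speed: 1/8 → 1/6 → 1/5 → 1/4 → 0.3 → 0.4 → 0.5 → 0.6 → 0.8 → 1 → 1.3 → 1.6 → 2 → 2.5 → 3.2 → 4 → 5 → 6 → 8 → 10 → 13 → 15 → 20 → 25 → 30.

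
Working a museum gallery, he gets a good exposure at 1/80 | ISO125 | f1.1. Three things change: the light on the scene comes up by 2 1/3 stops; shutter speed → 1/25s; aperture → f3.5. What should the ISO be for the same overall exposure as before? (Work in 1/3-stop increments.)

ISO 80

Scene light: 2 1/3 stops brighter.
Shutter speed: 1/80 → 1/60 → 1/50 → 1/40 → 1/30 → 1/25 — 1 2/3 stops slower (brighter).
Aperture: f/1.1 → f/1.2 → f/1.4 → f/1.6 → f/1.8 → f/2 → f/2.2 → f/2.5 → f/2.8 → f/3.2 → f/3.5 — 3 1/3 stops narrower (darker).
Net so far: 2/3 stop brighter. ISO: 125 → 100 → 80.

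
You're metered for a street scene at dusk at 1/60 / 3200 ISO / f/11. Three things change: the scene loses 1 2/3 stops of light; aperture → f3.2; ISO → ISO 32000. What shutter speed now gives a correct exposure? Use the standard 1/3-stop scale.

Scene light: 1 2/3 stops darker.
Aperture: f/11 → f/10 → f/9 → f/8 → f/7.1 → f/6.3 → f/5.6 → f/5 → f/4.5 → f/4 → f/3.5 → f/3.2 — 3 2/3 stops larger aperture (brighter).
ISO: 3200 → 4000 → 5000 → 6400 → 8000 → 10000 → 12800 → 16000 → 20000 → 25600 → 32000 — 3 1/3 stops raised (brighter).
Net so far: 5 1/3 stops brighter. Shutter speed: 1/60 → 1/80 → 1/100 → 1/125 → 1/160 → 1/200 → 1/250 → 1/320 → 1/400 → 1/500 → 1/640 → 1/800 → 1/1000 → 1/1250 → 1/1600 → 1/2000 → 1/2500.

1/2500s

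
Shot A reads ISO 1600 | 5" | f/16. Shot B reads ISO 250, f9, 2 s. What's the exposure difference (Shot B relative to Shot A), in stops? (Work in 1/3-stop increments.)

2 1/3 stops darker

Aperture: f/16 → f/14 → f/13 → f/11 → f/10 → f/9 — 1 2/3 stops opened up (brighter).
Shutter speed: 5 → 4 → 3.2 → 2.5 → 2 — 1 1/3 stops shorter (darker).
ISO: 1600 → 1250 → 1000 → 800 → 640 → 500 → 400 → 320 → 250 — 2 2/3 stops lower (darker).
Net: +1 2/3 −1 1/3 −2 2/3 = −2 1/3 stops.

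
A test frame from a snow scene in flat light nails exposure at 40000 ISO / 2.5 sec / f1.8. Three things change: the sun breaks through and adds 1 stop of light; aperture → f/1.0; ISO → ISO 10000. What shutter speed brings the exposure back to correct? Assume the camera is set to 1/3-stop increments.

1.6 s

Scene light: 1 stop brighter.
Aperture: f/1.8 → f/1.6 → f/1.4 → f/1.2 → f/1.1 → f/1.0 — 1 2/3 stops larger aperture (brighter).
ISO: 40000 → 32000 → 25600 → 20000 → 16000 → 12800 → 10000 — 2 stops dropped (darker).
Net so far: 2/3 stop brighter. Shutter speed: 2.5 → 2 → 1.6.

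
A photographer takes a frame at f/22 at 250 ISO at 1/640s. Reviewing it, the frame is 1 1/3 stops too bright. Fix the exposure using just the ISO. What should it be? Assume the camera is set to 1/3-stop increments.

ISO 100

Overexposed by 1 1/3 stops → need 1 1/3 stops darker.
ISO: 250 → 200 → 160 → 125 → 100.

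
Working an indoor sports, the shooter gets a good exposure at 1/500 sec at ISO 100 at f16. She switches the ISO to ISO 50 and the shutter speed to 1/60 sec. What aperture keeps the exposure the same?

ISO: 100 → 50 — 1 stop lower (darker).
Shutter speed: 1/500 → 1/250 → 1/125 → 1/60 — 3 stops longer (brighter).
Net change so far: 2 stops brighter. Offset with the aperture: f/16 → f/22 → f/32.

f/32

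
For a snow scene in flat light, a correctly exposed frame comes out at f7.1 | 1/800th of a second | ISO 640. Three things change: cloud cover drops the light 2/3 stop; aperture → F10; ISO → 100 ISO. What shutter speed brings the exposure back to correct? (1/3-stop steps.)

Scene light: 2/3 stop darker.
Aperture: f/7.1 → f/8 → f/9 → f/10 — 1 stop narrower (darker).
ISO: 640 → 500 → 400 → 320 → 250 → 200 → 160 → 125 → 100 — 2 2/3 stops dropped (darker).
Net so far: 4 1/3 stops darker. Shutter speed: 1/800 → 1/640 → 1/500 → 1/400 → 1/320 → 1/250 → 1/200 → 1/160 → 1/125 → 1/100 → 1/80 → 1/60 → 1/50 → 1/40.

1/40s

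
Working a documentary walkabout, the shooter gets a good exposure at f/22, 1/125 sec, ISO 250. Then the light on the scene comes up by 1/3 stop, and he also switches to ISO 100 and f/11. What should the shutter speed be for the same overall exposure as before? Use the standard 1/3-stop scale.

Scene light: 1/3 stop brighter.
ISO: 250 → 200 → 160 → 125 → 100 — 1 1/3 stops lower (darker).
Aperture: f/22 → f/20 → f/18 → f/16 → f/14 → f/13 → f/11 — 2 stops opened up (brighter).
Net so far: 1 stop brighter. Shutter speed: 1/125 → 1/160 → 1/200 → 1/250.

1/250s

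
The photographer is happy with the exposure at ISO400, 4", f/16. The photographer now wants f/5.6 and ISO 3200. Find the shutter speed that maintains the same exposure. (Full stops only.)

1/15s

Aperture: f/16 → f/11 → f/8 → f/5.6 — 3 stops larger aperture (brighter).
ISO: 400 → 800 → 1600 → 3200 — 3 stops higher (brighter).
Net change so far: 6 stops brighter. Offset with the shutter speed: 4 → 2 → 1 → 1/2 → 1/4 → 1/8 → 1/15.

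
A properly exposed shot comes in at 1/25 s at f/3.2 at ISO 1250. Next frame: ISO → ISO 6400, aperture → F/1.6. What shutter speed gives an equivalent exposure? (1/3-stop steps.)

1/500s

ISO: 1250 → 1600 → 2000 → 2500 → 3200 → 4000 → 5000 → 6400 — 2 1/3 stops raised (brighter).
Aperture: f/3.2 → f/2.8 → f/2.5 → f/2.2 → f/2 → f/1.8 → f/1.6 — 2 stops larger aperture (brighter).
Net change so far: 4 1/3 stops brighter. Offset with the shutter speed: 1/25 → 1/30 → 1/40 → 1/50 → 1/60 → 1/80 → 1/100 → 1/125 → 1/160 → 1/200 → 1/250 → 1/320 → 1/400 → 1/500.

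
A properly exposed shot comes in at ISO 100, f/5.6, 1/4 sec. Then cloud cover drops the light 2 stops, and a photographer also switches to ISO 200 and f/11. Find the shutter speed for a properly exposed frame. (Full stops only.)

Scene light: 2 stops darker.
ISO: 100 → 200 — 1 stop higher (brighter).
Aperture: f/5.6 → f/8 → f/11 — 2 stops stopped down (darker).
Net so far: 3 stops darker. Shutter speed: 1/4 → 1/2 → 1 → 2.

2 s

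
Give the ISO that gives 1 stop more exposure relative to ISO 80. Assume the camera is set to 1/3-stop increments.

ISO: 80 → 100 → 125 → 160 — 1 stop higher (brighter).

ISO 160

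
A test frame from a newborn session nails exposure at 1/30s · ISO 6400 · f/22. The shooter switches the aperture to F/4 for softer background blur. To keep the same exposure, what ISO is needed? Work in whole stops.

ISO 200

Aperture: f/22 → f/16 → f/11 → f/8 → f/5.6 → f/4 — 5 stops wider (brighter).
Need 5 stops darker from the ISO: 6400 → 3200 → 1600 → 800 → 400 → 200.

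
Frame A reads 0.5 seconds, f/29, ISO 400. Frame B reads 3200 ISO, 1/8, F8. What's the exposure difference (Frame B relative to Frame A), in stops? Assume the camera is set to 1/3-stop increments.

Aperture: f/29 → f/25 → f/22 → f/20 → f/18 → f/16 → f/14 → f/13 → f/11 → f/10 → f/9 → f/8 — 3 2/3 stops larger aperture (brighter).
Shutter speed: 0.5 → 0.4 → 0.3 → 1/4 → 1/5 → 1/6 → 1/8 — 2 stops faster (darker).
ISO: 400 → 500 → 640 → 800 → 1000 → 1250 → 1600 → 2000 → 2500 → 3200 — 3 stops raised (brighter).
Net: +3 2/3 −2 +3 = +4 2/3 stops.

4 2/3 stops brighter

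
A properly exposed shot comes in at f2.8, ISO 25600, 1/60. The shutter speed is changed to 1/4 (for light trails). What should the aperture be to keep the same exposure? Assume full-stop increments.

f/11

Shutter speed: 1/60 → 1/30 → 1/15 → 1/8 → 1/4 — 4 stops slower (brighter).
Need 4 stops darker from the aperture: f/2.8 → f/4 → f/5.6 → f/8 → f/11.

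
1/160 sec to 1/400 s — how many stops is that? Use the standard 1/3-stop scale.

1 1/3 stops

1/160 → 1/200 → 1/250 → 1/320 → 1/400 — count the steps: 4 third-stops = 1 1/3 stops.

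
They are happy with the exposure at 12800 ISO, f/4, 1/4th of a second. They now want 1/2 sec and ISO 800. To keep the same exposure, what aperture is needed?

f/1.4

Shutter speed: 1/4 → 1/2 — 1 stop longer (brighter).
ISO: 12800 → 6400 → 3200 → 1600 → 800 — 4 stops lower (darker).
Net change so far: 3 stops darker. Offset with the aperture: f/4 → f/2.8 → f/2 → f/1.4.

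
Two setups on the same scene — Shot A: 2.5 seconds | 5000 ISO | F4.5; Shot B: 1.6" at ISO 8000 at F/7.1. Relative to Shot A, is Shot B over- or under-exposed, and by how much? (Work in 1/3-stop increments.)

1 1/3 stops darker

Aperture: f/4.5 → f/5 → f/5.6 → f/6.3 → f/7.1 — 1 1/3 stops narrower (darker).
Shutter speed: 2.5 → 2 → 1.6 — 2/3 stop shorter (darker).
ISO: 5000 → 6400 → 8000 — 2/3 stop higher (brighter).
Net: −1 1/3 −2/3 +2/3 = −1 1/3 stops.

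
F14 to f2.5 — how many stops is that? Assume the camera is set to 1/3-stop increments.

5 stops

f/14 → f/13 → f/11 → f/10 → f/9 → f/8 → f/7.1 → f/6.3 → f/5.6 → f/5 → f/4.5 → f/4 → f/3.5 → f/3.2 → f/2.8 → f/2.5 — count the steps: 15 third-stops = 5 stops.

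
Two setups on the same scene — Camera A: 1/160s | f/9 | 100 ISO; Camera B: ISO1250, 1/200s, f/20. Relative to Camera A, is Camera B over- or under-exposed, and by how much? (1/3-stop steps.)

Aperture: f/9 → f/10 → f/11 → f/13 → f/14 → f/16 → f/18 → f/20 — 2 1/3 stops narrower (darker).
Shutter speed: 1/160 → 1/200 — 1/3 stop faster (darker).
ISO: 100 → 125 → 160 → 200 → 250 → 320 → 400 → 500 → 640 → 800 → 1000 → 1250 — 3 2/3 stops raised (brighter).
Net: −2 1/3 −1/3 +3 2/3 = +1 stop.

1 stop brighter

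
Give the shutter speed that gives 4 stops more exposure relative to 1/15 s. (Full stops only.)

Shutter speed: 1/15 → 1/8 → 1/4 → 1/2 → 1 — 4 stops longer (brighter).

1 s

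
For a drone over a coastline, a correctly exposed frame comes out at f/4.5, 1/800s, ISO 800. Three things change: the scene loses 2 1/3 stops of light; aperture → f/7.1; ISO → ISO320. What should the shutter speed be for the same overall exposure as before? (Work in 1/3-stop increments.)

Scene light: 2 1/3 stops darker.
Aperture: f/4.5 → f/5 → f/5.6 → f/6.3 → f/7.1 — 1 1/3 stops narrower (darker).
ISO: 800 → 640 → 500 → 400 → 320 — 1 1/3 stops dropped (darker).
Net so far: 5 stops darker. Shutter speed: 1/800 → 1/640 → 1/500 → 1/400 → 1/320 → 1/250 → 1/200 → 1/160 → 1/125 → 1/100 → 1/80 → 1/60 → 1/50 → 1/40 → 1/30 → 1/25.

1/25s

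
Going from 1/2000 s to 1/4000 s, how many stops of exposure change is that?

1/2000 → 1/4000 — count the steps: 1 stop.

1 stop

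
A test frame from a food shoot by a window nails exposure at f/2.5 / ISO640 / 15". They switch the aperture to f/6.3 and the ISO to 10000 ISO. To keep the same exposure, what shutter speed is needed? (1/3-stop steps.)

6 s

Aperture: f/2.5 → f/2.8 → f/3.2 → f/3.5 → f/4 → f/4.5 → f/5 → f/5.6 → f/6.3 — 2 2/3 stops stopped down (darker).
ISO: 640 → 800 → 1000 → 1250 → 1600 → 2000 → 2500 → 3200 → 4000 → 5000 → 6400 → 8000 → 10000 — 4 stops higher (brighter).
Net change so far: 1 1/3 stops brighter. Offset with the shutter speed: 15 → 13 → 10 → 8 → 6.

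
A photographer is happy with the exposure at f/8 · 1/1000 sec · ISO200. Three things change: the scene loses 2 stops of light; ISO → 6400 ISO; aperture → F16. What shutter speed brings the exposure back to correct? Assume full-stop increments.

Scene light: 2 stops darker.
ISO: 200 → 400 → 800 → 1600 → 3200 → 6400 — 5 stops raised (brighter).
Aperture: f/8 → f/11 → f/16 — 2 stops smaller aperture (darker).
Net so far: 1 stop brighter. Shutter speed: 1/1000 → 1/2000.

1/2000s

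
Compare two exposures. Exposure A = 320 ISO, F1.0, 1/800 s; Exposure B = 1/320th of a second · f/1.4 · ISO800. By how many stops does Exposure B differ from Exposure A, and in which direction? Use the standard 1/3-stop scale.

1 2/3 stops brighter

Aperture: f/1.0 → f/1.1 → f/1.2 → f/1.4 — 1 stop stopped down (darker).
Shutter speed: 1/800 → 1/640 → 1/500 → 1/400 → 1/320 — 1 1/3 stops longer (brighter).
ISO: 320 → 400 → 500 → 640 → 800 — 1 1/3 stops raised (brighter).
Net: −1 +1 1/3 +1 1/3 = +1 2/3 stops.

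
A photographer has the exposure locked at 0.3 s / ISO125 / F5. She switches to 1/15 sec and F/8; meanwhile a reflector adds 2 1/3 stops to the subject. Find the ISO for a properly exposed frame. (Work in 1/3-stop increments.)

ISO 320

Scene light: 2 1/3 stops brighter.
Shutter speed: 0.3 → 1/4 → 1/5 → 1/6 → 1/8 → 1/10 → 1/13 → 1/15 — 2 1/3 stops faster (darker).
Aperture: f/5 → f/5.6 → f/6.3 → f/7.1 → f/8 — 1 1/3 stops stopped down (darker).
Net so far: 1 1/3 stops darker. ISO: 125 → 160 → 200 → 250 → 320.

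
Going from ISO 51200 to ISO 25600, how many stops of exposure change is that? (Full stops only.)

1 stop

51200 → 25600 — count the steps: 1 stop.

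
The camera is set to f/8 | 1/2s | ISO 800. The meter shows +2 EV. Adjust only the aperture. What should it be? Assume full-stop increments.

Overexposed by 2 stops → need 2 stops darker.
Aperture: f/8 → f/11 → f/16.

f/16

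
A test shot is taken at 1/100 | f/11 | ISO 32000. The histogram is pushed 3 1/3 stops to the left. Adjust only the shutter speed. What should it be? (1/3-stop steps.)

Underexposed by 3 1/3 stops → need 3 1/3 stops brighter.
Shutter speed: 1/100 → 1/80 → 1/60 → 1/50 → 1/40 → 1/30 → 1/25 → 1/20 → 1/15 → 1/13 → 1/10.

1/10s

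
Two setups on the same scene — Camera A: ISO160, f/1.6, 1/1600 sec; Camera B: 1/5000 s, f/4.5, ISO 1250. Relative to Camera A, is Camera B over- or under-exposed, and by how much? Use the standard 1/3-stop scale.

1 2/3 stops darker

Aperture: f/1.6 → f/1.8 → f/2 → f/2.2 → f/2.5 → f/2.8 → f/3.2 → f/3.5 → f/4 → f/4.5 — 3 stops stopped down (darker).
Shutter speed: 1/1600 → 1/2000 → 1/2500 → 1/3200 → 1/4000 → 1/5000 — 1 2/3 stops shorter (darker).
ISO: 160 → 200 → 250 → 320 → 400 → 500 → 640 → 800 → 1000 → 1250 — 3 stops higher (brighter).
Net: −3 −1 2/3 +3 = −1 2/3 stops.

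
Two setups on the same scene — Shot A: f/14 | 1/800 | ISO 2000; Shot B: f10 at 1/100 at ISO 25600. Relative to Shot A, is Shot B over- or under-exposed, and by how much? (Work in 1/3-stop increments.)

Aperture: f/14 → f/13 → f/11 → f/10 — 1 stop wider (brighter).
Shutter speed: 1/800 → 1/640 → 1/500 → 1/400 → 1/320 → 1/250 → 1/200 → 1/160 → 1/125 → 1/100 — 3 stops longer (brighter).
ISO: 2000 → 2500 → 3200 → 4000 → 5000 → 6400 → 8000 → 10000 → 12800 → 16000 → 20000 → 25600 — 3 2/3 stops raised (brighter).
Net: +1 +3 +3 2/3 = +7 2/3 stops.

7 2/3 stops brighter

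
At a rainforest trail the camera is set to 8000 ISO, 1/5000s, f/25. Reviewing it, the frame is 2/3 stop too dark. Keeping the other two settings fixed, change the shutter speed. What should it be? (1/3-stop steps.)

Underexposed by 2/3 stop → need 2/3 stop brighter.
Shutter speed: 1/5000 → 1/4000 → 1/3200.

1/3200s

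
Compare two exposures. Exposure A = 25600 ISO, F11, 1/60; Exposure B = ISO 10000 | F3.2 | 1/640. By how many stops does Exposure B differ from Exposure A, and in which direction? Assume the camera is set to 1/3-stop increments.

1 stop darker

Aperture: f/11 → f/10 → f/9 → f/8 → f/7.1 → f/6.3 → f/5.6 → f/5 → f/4.5 → f/4 → f/3.5 → f/3.2 — 3 2/3 stops larger aperture (brighter).
Shutter speed: 1/60 → 1/80 → 1/100 → 1/125 → 1/160 → 1/200 → 1/250 → 1/320 → 1/400 → 1/500 → 1/640 — 3 1/3 stops shorter (darker).
ISO: 25600 → 20000 → 16000 → 12800 → 10000 — 1 1/3 stops dropped (darker).
Net: +3 2/3 −3 1/3 −1 1/3 = −1 stop.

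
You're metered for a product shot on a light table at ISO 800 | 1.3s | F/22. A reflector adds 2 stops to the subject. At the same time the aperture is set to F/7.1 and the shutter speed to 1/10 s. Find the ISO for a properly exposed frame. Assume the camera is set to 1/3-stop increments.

ISO 250

Scene light: 2 stops brighter.
Aperture: f/22 → f/20 → f/18 → f/16 → f/14 → f/13 → f/11 → f/10 → f/9 → f/8 → f/7.1 — 3 1/3 stops wider (brighter).
Shutter speed: 1.3 → 1 → 0.8 → 0.6 → 0.5 → 0.4 → 0.3 → 1/4 → 1/5 → 1/6 → 1/8 → 1/10 — 3 2/3 stops shorter (darker).
Net so far: 1 2/3 stops brighter. ISO: 800 → 640 → 500 → 400 → 320 → 250.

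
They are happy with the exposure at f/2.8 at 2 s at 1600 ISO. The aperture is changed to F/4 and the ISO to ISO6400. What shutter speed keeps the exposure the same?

1 s

Aperture: f/2.8 → f/4 — 1 stop narrower (darker).
ISO: 1600 → 3200 → 6400 — 2 stops higher (brighter).
Net change so far: 1 stop brighter. Offset with the shutter speed: 2 → 1.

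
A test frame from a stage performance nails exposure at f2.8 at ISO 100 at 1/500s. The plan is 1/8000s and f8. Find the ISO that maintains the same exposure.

Shutter speed: 1/500 → 1/1000 → 1/2000 → 1/4000 → 1/8000 — 4 stops shorter (darker).
Aperture: f/2.8 → f/4 → f/5.6 → f/8 — 3 stops stopped down (darker).
Net change so far: 7 stops darker. Offset with the ISO: 100 → 200 → 400 → 800 → 1600 → 3200 → 6400 → 12800.

ISO 12800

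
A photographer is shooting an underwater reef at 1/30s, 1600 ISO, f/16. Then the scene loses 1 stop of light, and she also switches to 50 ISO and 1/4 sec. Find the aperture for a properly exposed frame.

f/5.6

Scene light: 1 stop darker.
ISO: 1600 → 800 → 400 → 200 → 100 → 50 — 5 stops lower (darker).
Shutter speed: 1/30 → 1/15 → 1/8 → 1/4 — 3 stops longer (brighter).
Net so far: 3 stops darker. Aperture: f/16 → f/11 → f/8 → f/5.6.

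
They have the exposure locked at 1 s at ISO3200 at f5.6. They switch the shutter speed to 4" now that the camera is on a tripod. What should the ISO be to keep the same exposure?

ISO 800

Shutter speed: 1 → 2 → 4 — 2 stops longer (brighter).
Need 2 stops darker from the ISO: 3200 → 1600 → 800.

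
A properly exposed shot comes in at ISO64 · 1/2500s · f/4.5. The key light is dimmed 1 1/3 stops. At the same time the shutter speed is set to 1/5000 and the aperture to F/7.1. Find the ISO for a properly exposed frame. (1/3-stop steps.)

ISO 800

Scene light: 1 1/3 stops darker.
Shutter speed: 1/2500 → 1/3200 → 1/4000 → 1/5000 — 1 stop shorter (darker).
Aperture: f/4.5 → f/5 → f/5.6 → f/6.3 → f/7.1 — 1 1/3 stops narrower (darker).
Net so far: 3 2/3 stops darker. ISO: 64 → 80 → 100 → 125 → 160 → 200 → 250 → 320 → 400 → 500 → 640 → 800.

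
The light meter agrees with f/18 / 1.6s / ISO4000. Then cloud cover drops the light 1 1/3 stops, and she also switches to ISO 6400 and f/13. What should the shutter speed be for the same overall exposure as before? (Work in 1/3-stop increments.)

Scene light: 1 1/3 stops darker.
ISO: 4000 → 5000 → 6400 — 2/3 stop raised (brighter).
Aperture: f/18 → f/16 → f/14 → f/13 — 1 stop wider (brighter).
Net so far: 1/3 stop brighter. Shutter speed: 1.6 → 1.3.

1.3 s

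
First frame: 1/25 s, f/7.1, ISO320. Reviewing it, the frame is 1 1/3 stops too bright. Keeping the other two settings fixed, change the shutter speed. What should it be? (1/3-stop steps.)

1/60s

Overexposed by 1 1/3 stops → need 1 1/3 stops darker.
Shutter speed: 1/25 → 1/30 → 1/40 → 1/50 → 1/60.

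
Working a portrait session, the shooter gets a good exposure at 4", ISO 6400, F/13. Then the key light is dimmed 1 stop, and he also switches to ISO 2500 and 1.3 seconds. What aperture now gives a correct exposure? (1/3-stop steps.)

Scene light: 1 stop darker.
ISO: 6400 → 5000 → 4000 → 3200 → 2500 — 1 1/3 stops lower (darker).
Shutter speed: 4 → 3.2 → 2.5 → 2 → 1.6 → 1.3 — 1 2/3 stops faster (darker).
Net so far: 4 stops darker. Aperture: f/13 → f/11 → f/10 → f/9 → f/8 → f/7.1 → f/6.3 → f/5.6 → f/5 → f/4.5 → f/4 → f/3.5 → f/3.2.

f/3.2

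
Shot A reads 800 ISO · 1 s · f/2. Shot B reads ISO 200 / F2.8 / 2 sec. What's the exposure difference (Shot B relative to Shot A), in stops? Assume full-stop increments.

Aperture: f/2 → f/2.8 — 1 stop smaller aperture (darker).
Shutter speed: 1 → 2 — 1 stop longer (brighter).
ISO: 800 → 400 → 200 — 2 stops lower (darker).
Net: −1 +1 −2 = −2 stops.

2 stops darker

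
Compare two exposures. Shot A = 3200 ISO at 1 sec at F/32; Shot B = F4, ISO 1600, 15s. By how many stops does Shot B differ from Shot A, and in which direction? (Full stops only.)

9 stops brighter

Aperture: f/32 → f/22 → f/16 → f/11 → f/8 → f/5.6 → f/4 — 6 stops opened up (brighter).
Shutter speed: 1 → 2 → 4 → 8 → 15 — 4 stops longer (brighter).
ISO: 3200 → 1600 — 1 stop dropped (darker).
Net: +6 +4 −1 = +9 stops.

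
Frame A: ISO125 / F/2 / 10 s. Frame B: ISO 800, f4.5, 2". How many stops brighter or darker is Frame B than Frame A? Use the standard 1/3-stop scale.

2 stops darker

Aperture: f/2 → f/2.2 → f/2.5 → f/2.8 → f/3.2 → f/3.5 → f/4 → f/4.5 — 2 1/3 stops smaller aperture (darker).
Shutter speed: 10 → 8 → 6 → 5 → 4 → 3.2 → 2.5 → 2 — 2 1/3 stops faster (darker).
ISO: 125 → 160 → 200 → 250 → 320 → 400 → 500 → 640 → 800 — 2 2/3 stops higher (brighter).
Net: −2 1/3 −2 1/3 +2 2/3 = −2 stops.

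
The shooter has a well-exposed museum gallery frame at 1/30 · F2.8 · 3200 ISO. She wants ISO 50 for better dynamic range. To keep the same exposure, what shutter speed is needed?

2 s

ISO: 3200 → 1600 → 800 → 400 → 200 → 100 → 50 — 6 stops lower (darker).
Need 6 stops brighter from the shutter speed: 1/30 → 1/15 → 1/8 → 1/4 → 1/2 → 1 → 2.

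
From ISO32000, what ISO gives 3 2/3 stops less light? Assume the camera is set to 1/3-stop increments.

ISO: 32000 → 25600 → 20000 → 16000 → 12800 → 10000 → 8000 → 6400 → 5000 → 4000 → 3200 → 2500 — 3 2/3 stops dropped (darker).

ISO 2500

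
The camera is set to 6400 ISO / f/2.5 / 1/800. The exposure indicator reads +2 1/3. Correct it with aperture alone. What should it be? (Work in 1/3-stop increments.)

Overexposed by 2 1/3 stops → need 2 1/3 stops darker.
Aperture: f/2.5 → f/2.8 → f/3.2 → f/3.5 → f/4 → f/4.5 → f/5 → f/5.6.

f/5.6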